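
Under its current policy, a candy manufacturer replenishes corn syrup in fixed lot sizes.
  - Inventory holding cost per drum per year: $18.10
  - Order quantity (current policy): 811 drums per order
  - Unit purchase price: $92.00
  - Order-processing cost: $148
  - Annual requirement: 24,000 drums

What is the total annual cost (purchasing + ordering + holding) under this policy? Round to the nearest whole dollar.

$2,219,719

Ordering: D/Q × S = 24,000/811 × $148 = $4,379.78
Holding:  Q/2 × H = 811/2 × $18.1 = $7,339.55
Purchase cost = D·C = 24,000 × 92 = $2,208,000.00
Total = $4,379.78 + $7,339.55 + $2,208,000.00 = $2,219,719.33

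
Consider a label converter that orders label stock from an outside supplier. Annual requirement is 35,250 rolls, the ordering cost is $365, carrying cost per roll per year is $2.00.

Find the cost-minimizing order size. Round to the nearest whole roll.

EOQ = √(2DS/H) = √(2 × 35,250 × 365 / 2)
    = √(12,866,250.00) ≈ 3,586.96

3,587 rolls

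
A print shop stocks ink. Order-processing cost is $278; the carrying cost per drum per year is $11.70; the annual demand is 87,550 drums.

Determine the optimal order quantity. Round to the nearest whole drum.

2DS/H = 2·87,550·278/11.7 = 4,160,495.73
EOQ = √4,160,495.73 ≈ 2,039.73

2,040 drums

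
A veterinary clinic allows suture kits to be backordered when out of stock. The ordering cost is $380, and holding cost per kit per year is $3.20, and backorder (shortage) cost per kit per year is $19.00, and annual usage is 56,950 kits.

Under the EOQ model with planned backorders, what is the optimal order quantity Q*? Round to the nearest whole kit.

3,975 kits

Q* = √(2DS/H) · √((H + b)/b)
   = √(2 × 56,950 × 380 / 3.2) · √((3.2 + 19) / 19)
   = 3,677.720 × 1.0809 ≈ 3,975.38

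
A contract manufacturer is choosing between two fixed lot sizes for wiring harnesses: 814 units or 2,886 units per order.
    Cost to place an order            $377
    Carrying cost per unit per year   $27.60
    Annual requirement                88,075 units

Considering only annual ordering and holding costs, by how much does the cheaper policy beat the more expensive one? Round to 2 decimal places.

For each Q, cost = (D/Q)·S + (Q/2)·H.
TC(814) = (88,075/814)×377 + (814/2)×27.6 = $52,024.69
TC(2,886) = (88,075/2,886)×377 + (2,886/2)×27.6 = $51,332.09
Cheaper: Q = 2,886.  Difference = $692.60

$692.60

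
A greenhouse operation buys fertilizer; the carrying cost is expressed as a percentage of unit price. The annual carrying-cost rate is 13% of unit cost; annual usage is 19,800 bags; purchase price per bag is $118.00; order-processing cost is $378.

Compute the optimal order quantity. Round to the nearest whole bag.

988 bags

Holding cost per bag per year: H = 13% × $118 = $15.3400
EOQ = √(2DS/H) = √(2 × 19,800 × 378 / 15.34)
    = √(975,801.83) ≈ 987.83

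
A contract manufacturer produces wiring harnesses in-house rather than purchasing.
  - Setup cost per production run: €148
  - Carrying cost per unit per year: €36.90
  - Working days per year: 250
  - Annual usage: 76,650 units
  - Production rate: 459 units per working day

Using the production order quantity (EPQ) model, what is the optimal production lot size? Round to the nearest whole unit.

d = 76,650/250 = 306.6000 units/day;  effective holding cost H(1 − d/p) = 36.9·(1 − 306.6000/459) = 12.25176
Q* = √(2DS / H_eff) = √(2·76,650·148 / 12.25176) ≈ 1,360.83

1,361 units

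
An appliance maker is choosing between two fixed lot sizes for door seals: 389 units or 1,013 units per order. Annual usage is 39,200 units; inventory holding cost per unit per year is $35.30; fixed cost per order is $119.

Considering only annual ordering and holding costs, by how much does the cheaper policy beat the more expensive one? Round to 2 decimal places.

Annual cost at Q: ordering D·S/Q plus holding Q·H/2.
TC(389) = (39,200/389)×119 + (389/2)×35.3 = $18,857.62
TC(1,013) = (39,200/1,013)×119 + (1,013/2)×35.3 = $22,484.39
|ΔTC| = |$18,857.62 − $22,484.39| = $3,626.76

$3,626.76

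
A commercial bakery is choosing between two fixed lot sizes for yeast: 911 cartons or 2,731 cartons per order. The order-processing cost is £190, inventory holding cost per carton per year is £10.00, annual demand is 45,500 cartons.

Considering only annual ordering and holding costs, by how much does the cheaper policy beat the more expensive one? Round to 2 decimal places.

TC(Q) = (D/Q)S + (Q/2)H
TC(911) = (45,500/911)×190 + (911/2)×10 = £14,044.57
TC(2,731) = (45,500/2,731)×190 + (2,731/2)×10 = £16,820.51
Lots of 911 are cheaper by £2,775.94.

£2,775.94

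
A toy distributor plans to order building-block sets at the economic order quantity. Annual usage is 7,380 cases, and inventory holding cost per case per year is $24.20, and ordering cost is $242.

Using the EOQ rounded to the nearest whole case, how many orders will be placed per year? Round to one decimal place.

19.2 orders per year

2DS/H = 2·7,380·242/24.2 = 147,600.00
EOQ = √147,600.00 ≈ 384.19 → Q = 384
Orders per year = D/Q = 7,380 / 384 = 19.219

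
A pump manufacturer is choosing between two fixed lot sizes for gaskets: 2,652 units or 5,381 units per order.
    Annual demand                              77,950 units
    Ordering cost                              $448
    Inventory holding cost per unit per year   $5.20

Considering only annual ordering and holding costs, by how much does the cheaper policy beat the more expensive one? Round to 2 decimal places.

TC(Q) = (D/Q)S + (Q/2)H
TC(2,652) = (77,950/2,652)×448 + (2,652/2)×5.2 = $20,063.22
TC(5,381) = (77,950/5,381)×448 + (5,381/2)×5.2 = $20,480.40
Lots of 2,652 are cheaper by $417.17.

$417.17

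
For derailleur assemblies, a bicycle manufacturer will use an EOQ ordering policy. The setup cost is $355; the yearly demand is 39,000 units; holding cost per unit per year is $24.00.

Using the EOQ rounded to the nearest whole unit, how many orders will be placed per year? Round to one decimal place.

36.3 orders per year

Optimal lot size Q* = (2 × 39,000 × $355 / $24)^½ ≈ 1,074.13 → Q = 1,074
N = D/Q = 39,000/1,074 ≈ 36.313 orders/yr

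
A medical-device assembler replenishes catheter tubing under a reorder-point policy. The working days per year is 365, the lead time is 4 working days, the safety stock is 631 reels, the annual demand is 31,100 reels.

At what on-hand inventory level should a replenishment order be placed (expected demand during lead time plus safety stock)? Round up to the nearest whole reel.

972 reels

Daily demand d = 31,100 / 365 = 85.205 reels/day
Demand during lead time = 85.205 × 4 = 340.82
Reorder point = 340.82 + 631 = 971.82 → round up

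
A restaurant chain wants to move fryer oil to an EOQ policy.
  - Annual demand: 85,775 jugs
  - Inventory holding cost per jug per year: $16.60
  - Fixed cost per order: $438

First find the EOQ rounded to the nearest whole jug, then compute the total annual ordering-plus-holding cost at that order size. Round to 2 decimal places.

$35,317.22

2DS/H = 2·85,775·438/16.6 = 4,526,439.76
EOQ = √4,526,439.76 ≈ 2,127.54 → Q = 2,128 jugs
Orders/yr = 85,775/2,128 = 40.308; ordering cost = 40.308 × $438 = $17,654.82
Average inventory = 2,128/2 = 1064; holding cost = 1064 × $16.6 = $17,662.40
Total = $17,654.82 + $17,662.40 = $35,317.22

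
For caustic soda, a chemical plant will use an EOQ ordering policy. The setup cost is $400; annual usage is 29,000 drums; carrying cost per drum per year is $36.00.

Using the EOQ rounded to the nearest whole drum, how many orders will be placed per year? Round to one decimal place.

36.1 orders per year

Optimal lot size Q* = (2 × 29,000 × $400 / $36)^½ ≈ 802.77 → Q = 803
N = D/Q = 29,000/803 ≈ 36.115 orders/yr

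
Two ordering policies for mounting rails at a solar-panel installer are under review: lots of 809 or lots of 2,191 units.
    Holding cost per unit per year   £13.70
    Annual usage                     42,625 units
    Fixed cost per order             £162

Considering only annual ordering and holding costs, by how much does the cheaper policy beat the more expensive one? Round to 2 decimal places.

£4,082.81

Annual cost at Q: ordering D·S/Q plus holding Q·H/2.
TC(809) = (42,625/809)×162 + (809/2)×13.7 = £14,077.19
TC(2,191) = (42,625/2,191)×162 + (2,191/2)×13.7 = £18,159.99
Cheaper: Q = 809.  Difference = £4,082.81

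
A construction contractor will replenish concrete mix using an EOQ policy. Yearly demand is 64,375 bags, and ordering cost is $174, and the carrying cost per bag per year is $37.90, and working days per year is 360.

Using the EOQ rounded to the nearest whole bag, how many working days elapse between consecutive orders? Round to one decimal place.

4.3 days

2DS/H = 2·64,375·174/37.9 = 591,094.99
EOQ = √591,094.99 ≈ 768.83 → Q = 769 bags
T = Q/D × 360 days = 769/64,375 × 360 = 4.300 days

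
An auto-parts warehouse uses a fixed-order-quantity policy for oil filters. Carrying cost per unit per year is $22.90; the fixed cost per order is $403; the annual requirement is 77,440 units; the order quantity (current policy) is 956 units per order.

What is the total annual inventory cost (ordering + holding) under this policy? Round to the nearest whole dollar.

Ordering: D/Q × S = 77,440/956 × $403 = $32,644.69
Holding:  Q/2 × H = 956/2 × $22.9 = $10,946.20
Total = $32,644.69 + $10,946.20 = $43,590.89

$43,591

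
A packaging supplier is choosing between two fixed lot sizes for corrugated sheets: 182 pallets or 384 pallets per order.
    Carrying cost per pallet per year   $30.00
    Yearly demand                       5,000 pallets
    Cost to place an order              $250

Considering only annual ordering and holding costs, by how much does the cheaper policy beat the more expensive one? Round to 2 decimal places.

Annual cost at Q: ordering D·S/Q plus holding Q·H/2.
TC(182) = (5,000/182)×250 + (182/2)×30 = $9,598.13
TC(384) = (5,000/384)×250 + (384/2)×30 = $9,015.21
Lots of 384 are cheaper by $582.92.

$582.92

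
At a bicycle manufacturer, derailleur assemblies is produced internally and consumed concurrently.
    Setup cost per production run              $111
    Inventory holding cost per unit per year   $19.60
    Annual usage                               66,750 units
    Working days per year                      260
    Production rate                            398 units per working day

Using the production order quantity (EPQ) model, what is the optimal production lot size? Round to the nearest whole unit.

d = 66,750/260 = 256.7308 units/day;  effective holding cost H(1 − d/p) = 19.6·(1 − 256.7308/398) = 6.95698
Q* = √(2DS / H_eff) = √(2·66,750·111 / 6.95698) ≈ 1,459.46

1,459 units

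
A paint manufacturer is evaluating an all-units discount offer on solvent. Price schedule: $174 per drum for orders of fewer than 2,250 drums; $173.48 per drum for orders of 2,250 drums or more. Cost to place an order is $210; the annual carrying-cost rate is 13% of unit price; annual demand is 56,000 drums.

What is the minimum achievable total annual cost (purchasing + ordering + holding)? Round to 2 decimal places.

H₁ = 13%×$174 = $22.6200;  H₂ = 13%×$173.48 = $22.5524
EOQ₁ = √(2×56,000×210/22.6200) = 1,019.70  (< 2,250, feasible at tier 1)
EOQ₂ = √(2×56,000×210/22.5524) = 1,021.23  (< 2,250 → use Q = 2,250 at tier-2 price)
TC(tier 1 (EOQ₁), Q≈1,019.7) = $9,767,065.61
TC(tier 2, Q≈2,250.0) = $9,745,478.12
Minimum at tier 2: $9,745,478.12

$9,745,478.12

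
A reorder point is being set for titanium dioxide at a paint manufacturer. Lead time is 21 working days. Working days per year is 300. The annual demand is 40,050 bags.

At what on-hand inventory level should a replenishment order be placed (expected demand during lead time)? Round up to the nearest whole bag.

2,804 bags

Daily demand d = 40,050 / 300 = 133.500 bags/day
Demand during lead time = 133.500 × 21 = 2,803.50
Reorder point = 2,803.50 → round up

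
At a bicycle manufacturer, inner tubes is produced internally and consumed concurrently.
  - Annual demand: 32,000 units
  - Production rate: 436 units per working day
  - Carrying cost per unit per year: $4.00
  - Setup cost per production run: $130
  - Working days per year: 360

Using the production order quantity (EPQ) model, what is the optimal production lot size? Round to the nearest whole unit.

1,616 units

d = 32,000/360 = 88.8889 units/day;  effective holding cost H(1 − d/p) = 4·(1 − 88.8889/436) = 3.18451
Q* = √(2DS / H_eff) = √(2·32,000·130 / 3.18451) ≈ 1,616.37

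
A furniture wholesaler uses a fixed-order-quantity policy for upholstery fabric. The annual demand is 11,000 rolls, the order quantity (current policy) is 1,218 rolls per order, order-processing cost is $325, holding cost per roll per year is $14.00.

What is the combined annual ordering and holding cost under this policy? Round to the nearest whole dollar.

$11,461

Orders/yr = 11,000/1,218 = 9.031; ordering cost = 9.031 × $325 = $2,935.14
Average inventory = 1,218/2 = 609; holding cost = 609 × $14 = $8,526.00
Total = $2,935.14 + $8,526.00 = $11,461.14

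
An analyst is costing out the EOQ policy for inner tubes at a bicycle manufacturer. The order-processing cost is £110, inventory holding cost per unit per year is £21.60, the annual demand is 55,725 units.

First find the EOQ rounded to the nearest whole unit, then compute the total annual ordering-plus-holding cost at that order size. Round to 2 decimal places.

£16,272.84

Optimal lot size Q* = (2 × 55,725 × £110 / £21.6)^½ ≈ 753.37 → Q = 753 units
Ordering: D/Q × S = 55,725/753 × £110 = £8,140.44
Holding:  Q/2 × H = 753/2 × £21.6 = £8,132.40
Total = £8,140.44 + £8,132.40 = £16,272.84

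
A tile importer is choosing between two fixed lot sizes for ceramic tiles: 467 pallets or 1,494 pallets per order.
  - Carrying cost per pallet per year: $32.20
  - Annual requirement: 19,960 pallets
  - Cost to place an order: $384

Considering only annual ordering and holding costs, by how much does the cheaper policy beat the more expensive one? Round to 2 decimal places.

TC(Q) = (D/Q)S + (Q/2)H
TC(467) = (19,960/467)×384 + (467/2)×32.2 = $23,931.21
TC(1,494) = (19,960/1,494)×384 + (1,494/2)×32.2 = $29,183.68
|ΔTC| = |$23,931.21 − $29,183.68| = $5,252.48

$5,252.48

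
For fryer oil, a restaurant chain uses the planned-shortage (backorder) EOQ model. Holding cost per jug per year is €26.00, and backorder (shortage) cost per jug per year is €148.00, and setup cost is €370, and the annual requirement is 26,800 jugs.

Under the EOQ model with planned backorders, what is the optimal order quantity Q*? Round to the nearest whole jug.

Q* = √(2DS/H) · √((H + b)/b)
   = √(2 × 26,800 × 370 / 26) · √((26 + 148) / 148)
   = 873.367 × 1.0843 ≈ 946.98

947 jugs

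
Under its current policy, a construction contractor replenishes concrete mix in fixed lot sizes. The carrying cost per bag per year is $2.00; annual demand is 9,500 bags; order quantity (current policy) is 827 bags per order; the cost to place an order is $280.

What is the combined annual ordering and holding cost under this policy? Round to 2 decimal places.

$4,043.44

Orders/yr = 9,500/827 = 11.487; ordering cost = 11.487 × $280 = $3,216.44
Average inventory = 827/2 = 413.5; holding cost = 413.5 × $2 = $827.00
Total = $3,216.44 + $827.00 = $4,043.44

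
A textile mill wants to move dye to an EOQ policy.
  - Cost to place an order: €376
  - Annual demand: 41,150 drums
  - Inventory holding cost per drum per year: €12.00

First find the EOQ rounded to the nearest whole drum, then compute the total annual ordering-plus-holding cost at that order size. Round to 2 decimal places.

€19,270.12

EOQ = √(2DS/H) = √(2 × 41,150 × 376 / 12)
    = √(2,578,733.33) ≈ 1,605.84 → Q = 1,606 drums
Annual ordering cost = (D/Q)·S = (41,150/1,606) × 376 = €9,634.12
Annual holding cost  = (Q/2)·H = (1,606/2) × 12 = €9,636.00
Total = €9,634.12 + €9,636.00 = €19,270.12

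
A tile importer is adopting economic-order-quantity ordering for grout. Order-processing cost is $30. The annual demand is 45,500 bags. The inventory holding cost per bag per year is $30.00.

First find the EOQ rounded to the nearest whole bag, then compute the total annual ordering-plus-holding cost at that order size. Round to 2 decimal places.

Q* = √(2·D·S / H) = √(2·45,500·30 / 30) = √91,000.0 ≈ 301.66 → Q = 302 bags
Annual ordering cost = (D/Q)·S = (45,500/302) × 30 = $4,519.87
Annual holding cost  = (Q/2)·H = (302/2) × 30 = $4,530.00
Total = $4,519.87 + $4,530.00 = $9,049.87

$9,049.87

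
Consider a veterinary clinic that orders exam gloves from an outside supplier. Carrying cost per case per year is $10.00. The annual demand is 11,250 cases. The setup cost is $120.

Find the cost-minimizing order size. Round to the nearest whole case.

Optimal lot size Q* = (2 × 11,250 × $120 / $10)^½ ≈ 519.62

520 cases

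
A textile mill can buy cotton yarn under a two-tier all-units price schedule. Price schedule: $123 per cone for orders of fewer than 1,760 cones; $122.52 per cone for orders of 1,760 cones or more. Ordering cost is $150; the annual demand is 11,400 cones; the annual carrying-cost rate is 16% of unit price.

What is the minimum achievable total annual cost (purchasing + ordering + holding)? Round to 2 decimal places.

H₁ = 16%×$123 = $19.6800;  H₂ = 16%×$122.52 = $19.6032
EOQ₁ = √(2×11,400×150/19.6800) = 416.87  (< 1,760, feasible at tier 1)
EOQ₂ = √(2×11,400×150/19.6032) = 417.69  (< 1,760 → use Q = 1,760 at tier-2 price)
TC(tier 1 (EOQ₁), Q≈416.9) = $1,410,404.00
TC(tier 2, Q≈1,760.0) = $1,414,950.41
Minimum at tier 1 (EOQ₁): $1,410,404.00

$1,410,404.00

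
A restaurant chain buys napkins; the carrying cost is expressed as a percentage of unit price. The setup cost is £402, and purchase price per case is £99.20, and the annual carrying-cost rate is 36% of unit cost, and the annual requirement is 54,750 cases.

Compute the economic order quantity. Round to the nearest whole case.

1,110 cases

H = i·C = 0.36 × £99.2 = £35.7120 per case-year
Q* = √(2·D·S / H) = √(2·54,750·402 / 35.712) = √1,232,610.9 ≈ 1,110.23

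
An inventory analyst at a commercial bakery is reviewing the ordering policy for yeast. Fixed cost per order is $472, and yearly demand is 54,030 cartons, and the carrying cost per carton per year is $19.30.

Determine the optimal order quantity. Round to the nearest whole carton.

1,626 cartons

Q* = √(2·D·S / H) = √(2·54,030·472 / 19.3) = √2,642,710.9 ≈ 1,625.64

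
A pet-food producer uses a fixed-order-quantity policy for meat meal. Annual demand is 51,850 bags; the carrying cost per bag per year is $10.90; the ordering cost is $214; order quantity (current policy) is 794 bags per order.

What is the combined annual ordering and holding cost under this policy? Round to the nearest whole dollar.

$18,302

Annual ordering cost = (D/Q)·S = (51,850/794) × 214 = $13,974.69
Annual holding cost  = (Q/2)·H = (794/2) × 10.9 = $4,327.30
Total = $13,974.69 + $4,327.30 = $18,301.99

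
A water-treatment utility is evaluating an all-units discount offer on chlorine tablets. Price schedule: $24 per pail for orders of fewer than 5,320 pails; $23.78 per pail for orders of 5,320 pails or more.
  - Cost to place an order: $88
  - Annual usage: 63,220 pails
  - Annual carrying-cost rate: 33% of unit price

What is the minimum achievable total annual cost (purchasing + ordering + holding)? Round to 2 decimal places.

$1,525,291.43

H₁ = 33%×$24 = $7.9200;  H₂ = 33%×$23.78 = $7.8474
EOQ₁ = √(2×63,220×88/7.9200) = 1,185.28  (< 5,320, feasible at tier 1)
EOQ₂ = √(2×63,220×88/7.8474) = 1,190.75  (< 5,320 → use Q = 5,320 at tier-2 price)
TC(tier 1 (EOQ₁), Q≈1,185.3) = $1,526,667.42
TC(tier 2, Q≈5,320.0) = $1,525,291.43
Minimum at tier 2: $1,525,291.43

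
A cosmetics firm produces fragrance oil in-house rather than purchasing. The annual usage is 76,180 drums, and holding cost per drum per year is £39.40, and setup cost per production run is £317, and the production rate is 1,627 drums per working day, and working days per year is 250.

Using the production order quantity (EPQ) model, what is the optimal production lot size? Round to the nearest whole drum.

d = 76,180/250 = 304.7200 drums/day;  effective holding cost H(1 − d/p) = 39.4·(1 − 304.7200/1627) = 32.02079
Q* = √(2DS / H_eff) = √(2·76,180·317 / 32.02079) ≈ 1,228.14

1,228 drums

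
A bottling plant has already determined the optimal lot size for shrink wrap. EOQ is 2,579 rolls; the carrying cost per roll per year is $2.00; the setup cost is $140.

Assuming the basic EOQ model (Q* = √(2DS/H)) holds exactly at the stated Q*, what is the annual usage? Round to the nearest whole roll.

47,509 rolls per year

EOQ relation: Q² = 2DS/H, so rearrange for the unknown.
D = Q²H / (2S) = 2,579² × 2 / (2 × 140) = 47,508.86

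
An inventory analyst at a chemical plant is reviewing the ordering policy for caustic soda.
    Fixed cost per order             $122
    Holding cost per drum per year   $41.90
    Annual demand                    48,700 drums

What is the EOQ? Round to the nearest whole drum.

EOQ = √(2DS/H) = √(2 × 48,700 × 122 / 41.9)
    = √(283,599.05) ≈ 532.54

533 drums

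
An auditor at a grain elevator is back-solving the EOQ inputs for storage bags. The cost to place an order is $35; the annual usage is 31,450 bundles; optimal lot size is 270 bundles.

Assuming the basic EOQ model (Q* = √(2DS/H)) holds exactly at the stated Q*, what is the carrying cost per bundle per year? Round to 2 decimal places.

EOQ relation: Q² = 2DS/H, so rearrange for the unknown.
H = 2DS / Q² = 2 × 31,450 × 35 / 270² = 30.1989

$30.20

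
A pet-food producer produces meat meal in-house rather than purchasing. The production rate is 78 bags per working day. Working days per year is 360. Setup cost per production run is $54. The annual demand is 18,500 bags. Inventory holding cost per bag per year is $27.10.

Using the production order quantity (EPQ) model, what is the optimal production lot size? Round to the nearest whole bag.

465 bags

d = 18,500/360 = 51.3889 bags/day;  effective holding cost H(1 − d/p) = 27.1·(1 − 51.3889/78) = 9.24566
Q* = √(2DS / H_eff) = √(2·18,500·54 / 9.24566) ≈ 464.87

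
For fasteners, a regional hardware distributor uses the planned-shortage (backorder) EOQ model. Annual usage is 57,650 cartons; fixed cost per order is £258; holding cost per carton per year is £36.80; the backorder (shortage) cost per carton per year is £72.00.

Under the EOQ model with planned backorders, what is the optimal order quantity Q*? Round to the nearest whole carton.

1,105 cartons

Basic EOQ = √(2·57,650·258/36.8) = 899.085
Backorder adjustment √((H+b)/b) = √((36.8+72)/72) = 1.2293
Q* = 899.085 × 1.2293 ≈ 1,105.22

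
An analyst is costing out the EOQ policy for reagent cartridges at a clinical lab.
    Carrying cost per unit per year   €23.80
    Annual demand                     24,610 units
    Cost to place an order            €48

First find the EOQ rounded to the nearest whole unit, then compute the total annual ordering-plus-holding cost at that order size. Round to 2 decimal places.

EOQ = √(2DS/H) = √(2 × 24,610 × 48 / 23.8)
    = √(99,267.23) ≈ 315.07 → Q = 315 units
Ordering: D/Q × S = 24,610/315 × €48 = €3,750.10
Holding:  Q/2 × H = 315/2 × €23.8 = €3,748.50
Total = €3,750.10 + €3,748.50 = €7,498.60

€7,498.60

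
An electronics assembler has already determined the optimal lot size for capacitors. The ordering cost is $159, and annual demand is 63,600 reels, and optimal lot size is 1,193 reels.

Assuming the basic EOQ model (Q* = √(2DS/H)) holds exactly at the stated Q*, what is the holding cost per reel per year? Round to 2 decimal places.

Since Q* = (2DS/H)^½, squaring gives Q*²·H = 2DS.
H = 2DS / Q² = 2 × 63,600 × 159 / 1,193² = 14.2103

$14.21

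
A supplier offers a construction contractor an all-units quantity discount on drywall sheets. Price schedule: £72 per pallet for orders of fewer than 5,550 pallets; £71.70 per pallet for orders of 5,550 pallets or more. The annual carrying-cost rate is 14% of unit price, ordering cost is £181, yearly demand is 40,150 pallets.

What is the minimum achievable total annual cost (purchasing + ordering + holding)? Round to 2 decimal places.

£2,902,903.96

H₁ = 14%×£72 = £10.0800;  H₂ = 14%×£71.70 = £10.0380
EOQ₁ = √(2×40,150×181/10.0800) = 1,200.79  (< 5,550, feasible at tier 1)
EOQ₂ = √(2×40,150×181/10.0380) = 1,203.30  (< 5,550 → use Q = 5,550 at tier-2 price)
TC(tier 1 (EOQ₁), Q≈1,200.8) = £2,902,903.96
TC(tier 2, Q≈5,550.0) = £2,907,919.85
Minimum at tier 1 (EOQ₁): £2,902,903.96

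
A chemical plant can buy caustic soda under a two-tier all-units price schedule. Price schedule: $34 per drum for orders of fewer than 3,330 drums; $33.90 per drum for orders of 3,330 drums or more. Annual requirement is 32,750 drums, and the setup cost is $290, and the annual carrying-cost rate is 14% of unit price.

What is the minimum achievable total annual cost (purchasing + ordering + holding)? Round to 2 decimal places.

$1,120,979.19

H₁ = 14%×$34 = $4.7600;  H₂ = 14%×$33.90 = $4.7460
EOQ₁ = √(2×32,750×290/4.7600) = 1,997.64  (< 3,330, feasible at tier 1)
EOQ₂ = √(2×32,750×290/4.7460) = 2,000.58  (< 3,330 → use Q = 3,330 at tier-2 price)
TC(tier 1 (EOQ₁), Q≈1,997.6) = $1,123,008.74
TC(tier 2, Q≈3,330.0) = $1,120,979.19
Minimum at tier 2: $1,120,979.19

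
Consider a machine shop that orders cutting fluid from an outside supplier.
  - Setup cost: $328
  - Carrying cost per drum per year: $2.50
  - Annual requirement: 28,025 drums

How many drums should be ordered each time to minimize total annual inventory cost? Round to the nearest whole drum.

2,712 drums

EOQ = √(2DS/H) = √(2 × 28,025 × 328 / 2.5)
    = √(7,353,760.00) ≈ 2,711.78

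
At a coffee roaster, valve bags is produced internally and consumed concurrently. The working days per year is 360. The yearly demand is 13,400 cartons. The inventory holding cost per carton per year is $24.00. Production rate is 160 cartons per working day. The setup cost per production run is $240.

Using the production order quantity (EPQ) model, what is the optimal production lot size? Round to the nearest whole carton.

591 cartons

d = 13,400/360 = 37.2222 cartons/day;  effective holding cost H(1 − d/p) = 24·(1 − 37.2222/160) = 18.41667
Q* = √(2DS / H_eff) = √(2·13,400·240 / 18.41667) ≈ 590.97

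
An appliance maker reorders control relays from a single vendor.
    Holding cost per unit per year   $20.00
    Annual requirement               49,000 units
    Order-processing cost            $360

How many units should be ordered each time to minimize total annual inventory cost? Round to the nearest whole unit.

1,328 units

EOQ = √(2DS/H) = √(2 × 49,000 × 360 / 20)
    = √(1,764,000.00) ≈ 1,328.16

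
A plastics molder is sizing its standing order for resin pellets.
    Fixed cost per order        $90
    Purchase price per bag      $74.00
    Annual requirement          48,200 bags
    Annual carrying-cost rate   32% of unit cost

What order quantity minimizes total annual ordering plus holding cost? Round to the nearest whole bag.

H = i·C = 0.32 × $74 = $23.6800 per bag-year
EOQ = √(2DS/H) = √(2 × 48,200 × 90 / 23.68)
    = √(366,385.14) ≈ 605.30

605 bags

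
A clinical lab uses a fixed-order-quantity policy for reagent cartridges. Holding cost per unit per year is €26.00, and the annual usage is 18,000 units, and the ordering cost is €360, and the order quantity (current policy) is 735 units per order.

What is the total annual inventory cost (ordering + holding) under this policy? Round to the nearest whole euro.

Annual ordering cost = (D/Q)·S = (18,000/735) × 360 = €8,816.33
Annual holding cost  = (Q/2)·H = (735/2) × 26 = €9,555.00
Total = €8,816.33 + €9,555.00 = €18,371.33

€18,371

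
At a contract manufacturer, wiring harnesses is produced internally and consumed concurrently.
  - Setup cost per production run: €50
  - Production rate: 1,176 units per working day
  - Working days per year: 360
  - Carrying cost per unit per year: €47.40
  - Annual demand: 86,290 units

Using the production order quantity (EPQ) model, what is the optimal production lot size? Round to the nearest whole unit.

478 units

d = 86,290/360 = 239.6944 units/day;  effective holding cost H(1 − d/p) = 47.4·(1 − 239.6944/1176) = 37.73885
Q* = √(2DS / H_eff) = √(2·86,290·50 / 37.73885) ≈ 478.17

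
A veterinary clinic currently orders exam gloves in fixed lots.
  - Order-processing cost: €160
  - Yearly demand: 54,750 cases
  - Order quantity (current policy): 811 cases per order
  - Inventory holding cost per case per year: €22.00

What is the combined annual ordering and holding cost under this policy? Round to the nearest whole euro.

Ordering: D/Q × S = 54,750/811 × €160 = €10,801.48
Holding:  Q/2 × H = 811/2 × €22 = €8,921.00
Total = €10,801.48 + €8,921.00 = €19,722.48

€19,722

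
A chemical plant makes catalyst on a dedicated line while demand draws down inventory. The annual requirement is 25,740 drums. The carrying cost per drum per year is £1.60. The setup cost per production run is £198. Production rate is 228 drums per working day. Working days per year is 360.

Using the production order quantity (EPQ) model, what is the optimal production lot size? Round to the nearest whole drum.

Daily demand d = 25,740/360 = 71.500; p = 228; 1 − d/p = 0.68640
EPQ = √(2DS / (H(1 − d/p)))
    = √(2 × 25,740 × 198 / (1.6 × 0.68640)) ≈ 3,046.51

3,047 drums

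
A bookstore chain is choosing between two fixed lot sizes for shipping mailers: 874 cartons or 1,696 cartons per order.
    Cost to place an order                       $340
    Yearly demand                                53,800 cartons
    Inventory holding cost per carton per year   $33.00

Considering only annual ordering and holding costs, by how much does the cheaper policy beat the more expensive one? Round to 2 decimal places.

$3,419.32

Annual cost at Q: ordering D·S/Q plus holding Q·H/2.
TC(874) = (53,800/874)×340 + (874/2)×33 = $35,350.06
TC(1,696) = (53,800/1,696)×340 + (1,696/2)×33 = $38,769.38
|ΔTC| = |$35,350.06 − $38,769.38| = $3,419.32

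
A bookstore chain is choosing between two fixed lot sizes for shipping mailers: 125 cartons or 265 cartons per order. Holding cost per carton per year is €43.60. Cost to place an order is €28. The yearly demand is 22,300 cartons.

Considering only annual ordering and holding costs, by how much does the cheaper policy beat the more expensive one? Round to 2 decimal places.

Annual cost at Q: ordering D·S/Q plus holding Q·H/2.
TC(125) = (22,300/125)×28 + (125/2)×43.6 = €7,720.20
TC(265) = (22,300/265)×28 + (265/2)×43.6 = €8,133.23
|ΔTC| = |€7,720.20 − €8,133.23| = €413.03

€413.03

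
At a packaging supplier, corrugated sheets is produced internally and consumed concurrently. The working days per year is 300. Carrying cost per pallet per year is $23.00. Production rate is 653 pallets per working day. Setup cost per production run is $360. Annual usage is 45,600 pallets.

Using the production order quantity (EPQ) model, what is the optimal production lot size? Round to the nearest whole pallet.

d = 45,600/300 = 152.0000 pallets/day;  effective holding cost H(1 − d/p) = 23·(1 − 152.0000/653) = 17.64625
Q* = √(2DS / H_eff) = √(2·45,600·360 / 17.64625) ≈ 1,364.03

1,364 pallets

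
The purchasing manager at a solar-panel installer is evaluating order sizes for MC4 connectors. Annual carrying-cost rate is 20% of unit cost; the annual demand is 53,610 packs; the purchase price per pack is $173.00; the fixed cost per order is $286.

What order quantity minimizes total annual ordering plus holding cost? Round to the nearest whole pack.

Carrying cost H = $173 × 20% = $34.6000/pack/yr
EOQ = √(2DS/H) = √(2 × 53,610 × 286 / 34.6)
    = √(886,269.36) ≈ 941.42

941 packs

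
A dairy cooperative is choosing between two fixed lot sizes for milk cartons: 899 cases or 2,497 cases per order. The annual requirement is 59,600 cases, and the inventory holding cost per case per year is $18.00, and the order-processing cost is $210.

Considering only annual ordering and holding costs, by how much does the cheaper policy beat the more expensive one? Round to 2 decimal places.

$5,472.28

TC(Q) = (D/Q)S + (Q/2)H
TC(899) = (59,600/899)×210 + (899/2)×18 = $22,013.14
TC(2,497) = (59,600/2,497)×210 + (2,497/2)×18 = $27,485.41
Lots of 899 are cheaper by $5,472.28.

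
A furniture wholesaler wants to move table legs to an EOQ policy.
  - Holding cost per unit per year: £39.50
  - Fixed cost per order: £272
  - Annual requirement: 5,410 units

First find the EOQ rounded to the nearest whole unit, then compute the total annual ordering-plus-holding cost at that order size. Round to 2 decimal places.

Q* = √(2·D·S / H) = √(2·5,410·272 / 39.5) = √74,507.3 ≈ 272.96 → Q = 273 units
Annual ordering cost = (D/Q)·S = (5,410/273) × 272 = £5,390.18
Annual holding cost  = (Q/2)·H = (273/2) × 39.5 = £5,391.75
Total = £5,390.18 + £5,391.75 = £10,781.93

£10,781.93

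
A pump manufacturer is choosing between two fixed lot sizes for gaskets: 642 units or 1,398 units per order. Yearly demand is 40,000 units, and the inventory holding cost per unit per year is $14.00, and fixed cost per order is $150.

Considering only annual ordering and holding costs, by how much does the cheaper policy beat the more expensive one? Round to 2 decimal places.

For each Q, cost = (D/Q)·S + (Q/2)·H.
TC(642) = (40,000/642)×150 + (642/2)×14 = $13,839.79
TC(1,398) = (40,000/1,398)×150 + (1,398/2)×14 = $14,077.85
|ΔTC| = |$13,839.79 − $14,077.85| = $238.05

$238.05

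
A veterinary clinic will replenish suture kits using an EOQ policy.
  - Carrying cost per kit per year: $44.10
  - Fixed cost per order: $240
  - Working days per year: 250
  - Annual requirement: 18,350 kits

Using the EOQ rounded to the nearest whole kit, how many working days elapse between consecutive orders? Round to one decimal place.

EOQ = √(2DS/H) = √(2 × 18,350 × 240 / 44.1)
    = √(199,727.89) ≈ 446.91 → Q = 447 kits
T = Q/D × 250 days = 447/18,350 × 250 = 6.090 days

6.1 days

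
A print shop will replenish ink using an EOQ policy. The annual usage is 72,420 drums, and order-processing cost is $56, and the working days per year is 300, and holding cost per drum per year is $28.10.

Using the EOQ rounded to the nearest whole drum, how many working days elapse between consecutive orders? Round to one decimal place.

Optimal lot size Q* = (2 × 72,420 × $56 / $28.1)^½ ≈ 537.26 → Q = 537 drums
T = Q/D × 300 days = 537/72,420 × 300 = 2.225 days

2.2 days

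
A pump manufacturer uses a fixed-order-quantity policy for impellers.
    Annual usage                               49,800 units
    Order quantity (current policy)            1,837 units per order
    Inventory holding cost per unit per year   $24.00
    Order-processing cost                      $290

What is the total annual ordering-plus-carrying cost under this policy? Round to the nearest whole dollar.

Annual ordering cost = (D/Q)·S = (49,800/1,837) × 290 = $7,861.73
Annual holding cost  = (Q/2)·H = (1,837/2) × 24 = $22,044.00
Total = $7,861.73 + $22,044.00 = $29,905.73

$29,906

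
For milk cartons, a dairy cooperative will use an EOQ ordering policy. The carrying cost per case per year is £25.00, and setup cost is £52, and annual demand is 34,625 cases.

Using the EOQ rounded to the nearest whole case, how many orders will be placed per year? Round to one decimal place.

Optimal lot size Q* = (2 × 34,625 × £52 / £25)^½ ≈ 379.53 → Q = 380
N = D/Q = 34,625/380 ≈ 91.118 orders/yr

91.1 orders per year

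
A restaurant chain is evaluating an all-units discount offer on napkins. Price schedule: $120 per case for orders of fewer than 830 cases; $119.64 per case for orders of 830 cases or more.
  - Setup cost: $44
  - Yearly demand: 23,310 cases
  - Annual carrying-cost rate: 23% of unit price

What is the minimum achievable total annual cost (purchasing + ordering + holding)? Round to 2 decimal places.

$2,801,463.75

H₁ = 23%×$120 = $27.6000;  H₂ = 23%×$119.64 = $27.5172
EOQ₁ = √(2×23,310×44/27.6000) = 272.62  (< 830, feasible at tier 1)
EOQ₂ = √(2×23,310×44/27.5172) = 273.03  (< 830 → use Q = 830 at tier-2 price)
TC(tier 1 (EOQ₁), Q≈272.6) = $2,804,724.32
TC(tier 2, Q≈830.0) = $2,801,463.75
Minimum at tier 2: $2,801,463.75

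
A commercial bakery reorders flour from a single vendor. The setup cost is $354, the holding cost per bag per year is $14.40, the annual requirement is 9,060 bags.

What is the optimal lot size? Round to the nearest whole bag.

EOQ = √(2DS/H) = √(2 × 9,060 × 354 / 14.4)
    = √(445,450.00) ≈ 667.42

667 bags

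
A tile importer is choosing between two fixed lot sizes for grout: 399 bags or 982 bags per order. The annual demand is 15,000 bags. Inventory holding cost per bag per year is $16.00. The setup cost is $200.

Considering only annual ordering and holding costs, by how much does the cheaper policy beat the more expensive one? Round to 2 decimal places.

Annual cost at Q: ordering D·S/Q plus holding Q·H/2.
TC(399) = (15,000/399)×200 + (399/2)×16 = $10,710.80
TC(982) = (15,000/982)×200 + (982/2)×16 = $10,910.99
Lots of 399 are cheaper by $200.19.

$200.19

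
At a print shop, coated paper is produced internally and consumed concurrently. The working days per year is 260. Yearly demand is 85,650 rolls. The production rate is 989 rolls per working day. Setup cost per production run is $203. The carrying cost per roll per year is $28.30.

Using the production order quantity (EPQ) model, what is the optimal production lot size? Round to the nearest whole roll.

1,357 rolls

d = 85,650/260 = 329.4231 rolls/day;  effective holding cost H(1 − d/p) = 28.3·(1 − 329.4231/989) = 18.87364
Q* = √(2DS / H_eff) = √(2·85,650·203 / 18.87364) ≈ 1,357.37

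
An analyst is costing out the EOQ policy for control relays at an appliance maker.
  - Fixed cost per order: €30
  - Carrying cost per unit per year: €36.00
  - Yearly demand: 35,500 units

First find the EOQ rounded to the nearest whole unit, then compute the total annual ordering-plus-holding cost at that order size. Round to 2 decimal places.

€8,756.72

Optimal lot size Q* = (2 × 35,500 × €30 / €36)^½ ≈ 243.24 → Q = 243 units
Orders/yr = 35,500/243 = 146.091; ordering cost = 146.091 × €30 = €4,382.72
Average inventory = 243/2 = 121.5; holding cost = 121.5 × €36 = €4,374.00
Total = €4,382.72 + €4,374.00 = €8,756.72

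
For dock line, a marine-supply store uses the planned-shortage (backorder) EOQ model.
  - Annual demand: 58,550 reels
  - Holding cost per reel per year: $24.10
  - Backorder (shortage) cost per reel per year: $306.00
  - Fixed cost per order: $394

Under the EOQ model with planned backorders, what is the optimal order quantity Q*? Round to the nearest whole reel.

1,437 reels

Q* = √(2DS/H) · √((H + b)/b)
   = √(2 × 58,550 × 394 / 24.1) · √((24.1 + 306) / 306)
   = 1,383.624 × 1.0386 ≈ 1,437.08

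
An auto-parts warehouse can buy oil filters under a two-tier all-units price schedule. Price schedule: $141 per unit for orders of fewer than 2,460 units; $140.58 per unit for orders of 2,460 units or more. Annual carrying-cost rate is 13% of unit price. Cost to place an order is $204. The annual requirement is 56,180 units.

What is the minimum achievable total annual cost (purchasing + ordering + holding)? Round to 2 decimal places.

H₁ = 13%×$141 = $18.3300;  H₂ = 13%×$140.58 = $18.2754
EOQ₁ = √(2×56,180×204/18.3300) = 1,118.25  (< 2,460, feasible at tier 1)
EOQ₂ = √(2×56,180×204/18.2754) = 1,119.92  (< 2,460 → use Q = 2,460 at tier-2 price)
TC(tier 1 (EOQ₁), Q≈1,118.3) = $7,941,877.56
TC(tier 2, Q≈2,460.0) = $7,924,921.97
Minimum at tier 2: $7,924,921.97

$7,924,921.97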